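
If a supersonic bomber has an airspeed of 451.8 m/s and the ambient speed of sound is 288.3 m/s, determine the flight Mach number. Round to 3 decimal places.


Step 1: M = V / a = 451.8 / 288.3
Step 2: M = 1.567

1.567


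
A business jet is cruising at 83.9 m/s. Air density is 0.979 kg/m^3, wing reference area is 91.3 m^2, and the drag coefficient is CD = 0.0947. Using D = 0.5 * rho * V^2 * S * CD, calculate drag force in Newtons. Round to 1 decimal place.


Step 1: Dynamic pressure q = 0.5 * 0.979 * 83.9^2 = 3445.6933 Pa
Step 2: Drag D = q * S * CD = 3445.6933 * 91.3 * 0.0947
Step 3: D = 29791.8 N

29791.8


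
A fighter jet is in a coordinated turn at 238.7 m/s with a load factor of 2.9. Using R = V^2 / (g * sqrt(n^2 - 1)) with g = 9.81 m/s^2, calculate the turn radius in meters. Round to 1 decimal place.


Step 1: V^2 = 238.7^2 = 56977.69
Step 2: n^2 - 1 = 2.9^2 - 1 = 7.41
Step 3: sqrt(7.41) = 2.722132
Step 4: R = 56977.69 / (9.81 * 2.722132) = 2133.7 m

2133.7


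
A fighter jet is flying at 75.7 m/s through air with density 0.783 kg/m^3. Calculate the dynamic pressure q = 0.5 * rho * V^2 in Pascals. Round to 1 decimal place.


Step 1: V^2 = 75.7^2 = 5730.49
Step 2: q = 0.5 * 0.783 * 5730.49
Step 3: q = 2243.5 Pa

2243.5


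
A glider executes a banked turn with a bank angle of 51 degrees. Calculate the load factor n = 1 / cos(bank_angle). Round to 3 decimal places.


Step 1: Convert 51 degrees to radians = 0.890118
Step 2: cos(51 deg) = 0.62932
Step 3: n = 1 / 0.62932 = 1.589

1.589


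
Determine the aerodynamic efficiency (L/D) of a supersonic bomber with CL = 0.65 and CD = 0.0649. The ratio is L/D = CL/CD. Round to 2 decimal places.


Step 1: L/D = CL / CD = 0.65 / 0.0649
Step 2: L/D = 10.02

10.02


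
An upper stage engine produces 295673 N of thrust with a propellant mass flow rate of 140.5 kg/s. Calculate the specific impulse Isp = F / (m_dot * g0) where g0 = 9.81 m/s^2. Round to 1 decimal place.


Step 1: m_dot * g0 = 140.5 * 9.81 = 1378.31
Step 2: Isp = 295673 / 1378.31 = 214.5 s

214.5


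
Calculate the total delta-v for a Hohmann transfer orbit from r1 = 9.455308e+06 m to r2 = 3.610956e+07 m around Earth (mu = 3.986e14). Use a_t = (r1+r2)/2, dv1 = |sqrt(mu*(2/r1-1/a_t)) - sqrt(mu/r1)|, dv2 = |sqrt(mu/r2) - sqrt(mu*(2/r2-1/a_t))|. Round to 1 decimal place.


Step 1: Transfer semi-major axis a_t = (9.455308e+06 + 3.610956e+07) / 2 = 2.278243e+07 m
Step 2: v1 (circular at r1) = sqrt(mu/r1) = 6492.78 m/s
Step 3: v_t1 = sqrt(mu*(2/r1 - 1/a_t)) = 8174.14 m/s
Step 4: dv1 = |8174.14 - 6492.78| = 1681.35 m/s
Step 5: v2 (circular at r2) = 3322.44 m/s, v_t2 = 2140.4 m/s
Step 6: dv2 = |3322.44 - 2140.4| = 1182.04 m/s
Step 7: Total delta-v = 1681.35 + 1182.04 = 2863.4 m/s

2863.4


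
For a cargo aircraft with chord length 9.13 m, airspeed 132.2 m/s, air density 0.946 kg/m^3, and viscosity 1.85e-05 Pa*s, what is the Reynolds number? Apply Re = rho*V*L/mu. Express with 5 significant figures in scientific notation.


Step 1: Numerator = rho * V * L = 0.946 * 132.2 * 9.13 = 1141.808756
Step 2: Re = 1141.808756 / 1.85e-05
Step 3: Re = 6.1719e+07

6.1719e+07


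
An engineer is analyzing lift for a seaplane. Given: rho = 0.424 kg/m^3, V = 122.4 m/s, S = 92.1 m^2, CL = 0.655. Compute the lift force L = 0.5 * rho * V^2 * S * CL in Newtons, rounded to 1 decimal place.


Step 1: Calculate dynamic pressure q = 0.5 * 0.424 * 122.4^2 = 0.5 * 0.424 * 14981.76 = 3176.1331 Pa
Step 2: Multiply by wing area and lift coefficient: L = 3176.1331 * 92.1 * 0.655
Step 3: L = 292521.8604 * 0.655 = 191601.8 N

191601.8


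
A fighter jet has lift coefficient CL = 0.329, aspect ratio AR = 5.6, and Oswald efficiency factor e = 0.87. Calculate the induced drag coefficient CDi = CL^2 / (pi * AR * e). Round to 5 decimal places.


Step 1: CL^2 = 0.329^2 = 0.108241
Step 2: pi * AR * e = 3.14159 * 5.6 * 0.87 = 15.305839
Step 3: CDi = 0.108241 / 15.305839 = 0.00707

0.00707


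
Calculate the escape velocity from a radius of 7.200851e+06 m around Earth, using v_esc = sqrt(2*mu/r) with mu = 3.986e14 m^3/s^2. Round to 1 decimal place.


Step 1: 2*mu/r = 2 * 3.986e14 / 7.200851e+06 = 110709137.0173
Step 2: v_esc = sqrt(110709137.0173) = 10521.8 m/s

10521.8


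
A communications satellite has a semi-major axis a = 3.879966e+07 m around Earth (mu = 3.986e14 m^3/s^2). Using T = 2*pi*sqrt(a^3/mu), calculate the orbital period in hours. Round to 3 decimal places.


Step 1: a^3 / mu = 5.840954e+22 / 3.986e14 = 1.465367e+08
Step 2: sqrt(1.465367e+08) = 12105.2352 s
Step 3: T = 2*pi * 12105.2352 = 76059.44 s
Step 4: T in hours = 76059.44 / 3600 = 21.128 hours

21.128


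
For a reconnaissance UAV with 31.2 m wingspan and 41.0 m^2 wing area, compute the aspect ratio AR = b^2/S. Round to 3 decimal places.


Step 1: b^2 = 31.2^2 = 973.44
Step 2: AR = 973.44 / 41.0 = 23.742

23.742


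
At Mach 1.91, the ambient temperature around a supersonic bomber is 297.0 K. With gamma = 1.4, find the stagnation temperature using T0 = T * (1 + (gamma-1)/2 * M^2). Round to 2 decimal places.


Step 1: (gamma-1)/2 = 0.2
Step 2: M^2 = 3.6481
Step 3: 1 + 0.2 * 3.6481 = 1.72962
Step 4: T0 = 297.0 * 1.72962 = 513.70 K

513.70


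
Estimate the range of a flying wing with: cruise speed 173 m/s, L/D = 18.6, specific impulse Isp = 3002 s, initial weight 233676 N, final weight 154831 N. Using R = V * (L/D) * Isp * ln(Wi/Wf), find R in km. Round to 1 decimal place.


Step 1: Coefficient = V * (L/D) * Isp = 173 * 18.6 * 3002 = 9659835.6 m
Step 2: Wi/Wf = 233676 / 154831 = 1.509233
Step 3: ln(1.509233) = 0.411601
Step 4: R = 9659835.6 * 0.411601 = 3976001.3 m = 3976.0 km

3976.0


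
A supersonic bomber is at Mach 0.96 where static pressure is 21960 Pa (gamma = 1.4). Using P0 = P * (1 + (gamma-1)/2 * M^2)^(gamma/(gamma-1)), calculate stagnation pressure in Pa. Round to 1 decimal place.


Step 1: (gamma-1)/2 * M^2 = 0.2 * 0.9216 = 0.18432
Step 2: 1 + 0.18432 = 1.18432
Step 3: Exponent gamma/(gamma-1) = 3.5
Step 4: P0 = 21960 * 1.18432^3.5 = 39698.5 Pa

39698.5


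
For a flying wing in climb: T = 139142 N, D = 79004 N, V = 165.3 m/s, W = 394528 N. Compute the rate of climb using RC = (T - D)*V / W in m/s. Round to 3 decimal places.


Step 1: Excess thrust = T - D = 139142 - 79004 = 60138 N
Step 2: Excess power = 60138 * 165.3 = 9940811.4 W
Step 3: RC = 9940811.4 / 394528 = 25.197 m/s

25.197


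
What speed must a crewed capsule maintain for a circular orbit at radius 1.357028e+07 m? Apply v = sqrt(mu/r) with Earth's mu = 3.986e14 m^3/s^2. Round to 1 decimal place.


Step 1: mu / r = 3.986e14 / 1.357028e+07 = 29373012.2002
Step 2: v = sqrt(29373012.2002) = 5419.7 m/s

5419.7


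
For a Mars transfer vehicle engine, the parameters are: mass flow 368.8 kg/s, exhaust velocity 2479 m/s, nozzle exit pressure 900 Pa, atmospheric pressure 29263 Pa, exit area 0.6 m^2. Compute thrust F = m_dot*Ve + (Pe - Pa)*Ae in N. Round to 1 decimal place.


Step 1: Momentum thrust = m_dot * Ve = 368.8 * 2479 = 914255.2 N
Step 2: Pressure thrust = (Pe - Pa) * Ae = (900 - 29263) * 0.6 = -17017.8 N
Step 3: Total thrust F = 914255.2 + -17017.8 = 897237.4 N

897237.4


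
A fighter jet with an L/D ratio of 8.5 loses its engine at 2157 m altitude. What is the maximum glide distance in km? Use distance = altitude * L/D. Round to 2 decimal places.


Step 1: Glide distance = altitude * L/D = 2157 * 8.5 = 18334.5 m
Step 2: Convert to km: 18334.5 / 1000 = 18.33 km

18.33


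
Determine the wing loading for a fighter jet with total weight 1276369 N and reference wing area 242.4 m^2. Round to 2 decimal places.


Step 1: Wing loading = W / S = 1276369 / 242.4
Step 2: Wing loading = 5265.55 N/m^2

5265.55


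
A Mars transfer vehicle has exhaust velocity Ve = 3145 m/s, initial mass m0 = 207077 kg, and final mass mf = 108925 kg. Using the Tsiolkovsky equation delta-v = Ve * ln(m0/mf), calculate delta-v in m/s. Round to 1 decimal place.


Step 1: Mass ratio m0/mf = 207077 / 108925 = 1.901097
Step 2: ln(1.901097) = 0.642431
Step 3: delta-v = 3145 * 0.642431 = 2020.4 m/s

2020.4


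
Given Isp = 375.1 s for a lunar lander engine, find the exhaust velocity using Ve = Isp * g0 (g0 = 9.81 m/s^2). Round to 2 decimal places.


Step 1: Ve = Isp * g0 = 375.1 * 9.81
Step 2: Ve = 3679.73 m/s

3679.73


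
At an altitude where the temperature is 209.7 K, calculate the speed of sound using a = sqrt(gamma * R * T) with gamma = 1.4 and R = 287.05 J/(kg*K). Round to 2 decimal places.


Step 1: gamma * R * T = 1.4 * 287.05 * 209.7 = 84272.139
Step 2: a = sqrt(84272.139) = 290.30 m/s

290.30


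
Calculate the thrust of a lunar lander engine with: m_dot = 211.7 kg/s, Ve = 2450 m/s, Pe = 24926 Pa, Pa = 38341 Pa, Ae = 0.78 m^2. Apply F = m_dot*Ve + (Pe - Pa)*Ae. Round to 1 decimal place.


Step 1: Momentum thrust = m_dot * Ve = 211.7 * 2450 = 518665.0 N
Step 2: Pressure thrust = (Pe - Pa) * Ae = (24926 - 38341) * 0.78 = -10463.70 N
Step 3: Total thrust F = 518665.0 + -10463.70 = 508201.3 N

508201.3


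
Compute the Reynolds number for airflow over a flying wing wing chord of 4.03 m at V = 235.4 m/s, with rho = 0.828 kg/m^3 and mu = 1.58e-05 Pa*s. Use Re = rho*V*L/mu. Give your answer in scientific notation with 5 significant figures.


Step 1: Numerator = rho * V * L = 0.828 * 235.4 * 4.03 = 785.492136
Step 2: Re = 785.492136 / 1.58e-05
Step 3: Re = 4.9715e+07

4.9715e+07


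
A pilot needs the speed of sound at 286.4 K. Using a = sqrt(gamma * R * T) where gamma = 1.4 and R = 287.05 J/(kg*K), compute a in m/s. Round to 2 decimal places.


Step 1: gamma * R * T = 1.4 * 287.05 * 286.4 = 115095.568
Step 2: a = sqrt(115095.568) = 339.26 m/s

339.26


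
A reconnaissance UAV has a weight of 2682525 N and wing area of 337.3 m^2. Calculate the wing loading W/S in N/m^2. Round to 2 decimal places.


Step 1: Wing loading = W / S = 2682525 / 337.3
Step 2: Wing loading = 7952.94 N/m^2

7952.94


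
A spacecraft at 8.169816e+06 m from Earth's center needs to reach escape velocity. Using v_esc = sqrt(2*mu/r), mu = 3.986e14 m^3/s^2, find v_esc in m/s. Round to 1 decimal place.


Step 1: 2*mu/r = 2 * 3.986e14 / 8.169816e+06 = 97578696.9988
Step 2: v_esc = sqrt(97578696.9988) = 9878.2 m/s

9878.2


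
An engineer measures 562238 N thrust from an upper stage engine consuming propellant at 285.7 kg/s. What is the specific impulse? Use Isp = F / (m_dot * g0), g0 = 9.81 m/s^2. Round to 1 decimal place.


Step 1: m_dot * g0 = 285.7 * 9.81 = 2802.72
Step 2: Isp = 562238 / 2802.72 = 200.6 s

200.6


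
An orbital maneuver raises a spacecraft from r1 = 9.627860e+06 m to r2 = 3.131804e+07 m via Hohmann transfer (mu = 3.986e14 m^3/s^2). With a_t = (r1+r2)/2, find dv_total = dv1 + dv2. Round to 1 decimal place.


Step 1: Transfer semi-major axis a_t = (9.627860e+06 + 3.131804e+07) / 2 = 2.047295e+07 m
Step 2: v1 (circular at r1) = sqrt(mu/r1) = 6434.34 m/s
Step 3: v_t1 = sqrt(mu*(2/r1 - 1/a_t)) = 7958.13 m/s
Step 4: dv1 = |7958.13 - 6434.34| = 1523.79 m/s
Step 5: v2 (circular at r2) = 3567.56 m/s, v_t2 = 2446.5 m/s
Step 6: dv2 = |3567.56 - 2446.5| = 1121.06 m/s
Step 7: Total delta-v = 1523.79 + 1121.06 = 2644.8 m/s

2644.8


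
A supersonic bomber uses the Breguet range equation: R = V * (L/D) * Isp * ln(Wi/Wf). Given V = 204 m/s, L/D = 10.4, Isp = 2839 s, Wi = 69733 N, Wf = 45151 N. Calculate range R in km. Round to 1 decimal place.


Step 1: Coefficient = V * (L/D) * Isp = 204 * 10.4 * 2839 = 6023222.4 m
Step 2: Wi/Wf = 69733 / 45151 = 1.54444
Step 3: ln(1.54444) = 0.434661
Step 4: R = 6023222.4 * 0.434661 = 2618061.3 m = 2618.1 km

2618.1


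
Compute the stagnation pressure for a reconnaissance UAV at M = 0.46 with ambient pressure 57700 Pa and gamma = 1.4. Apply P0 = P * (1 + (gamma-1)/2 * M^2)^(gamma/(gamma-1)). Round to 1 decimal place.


Step 1: (gamma-1)/2 * M^2 = 0.2 * 0.2116 = 0.04232
Step 2: 1 + 0.04232 = 1.04232
Step 3: Exponent gamma/(gamma-1) = 3.5
Step 4: P0 = 57700 * 1.04232^3.5 = 66708.3 Pa

66708.3


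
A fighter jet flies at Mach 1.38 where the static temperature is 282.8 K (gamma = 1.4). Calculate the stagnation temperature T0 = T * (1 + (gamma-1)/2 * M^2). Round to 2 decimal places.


Step 1: (gamma-1)/2 = 0.2
Step 2: M^2 = 1.9044
Step 3: 1 + 0.2 * 1.9044 = 1.38088
Step 4: T0 = 282.8 * 1.38088 = 390.51 K

390.51


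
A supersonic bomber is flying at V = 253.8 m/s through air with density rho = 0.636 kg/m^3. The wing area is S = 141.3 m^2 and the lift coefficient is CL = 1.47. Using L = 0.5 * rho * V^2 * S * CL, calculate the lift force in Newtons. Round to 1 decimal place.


Step 1: Calculate dynamic pressure q = 0.5 * 0.636 * 253.8^2 = 0.5 * 0.636 * 64414.44 = 20483.7919 Pa
Step 2: Multiply by wing area and lift coefficient: L = 20483.7919 * 141.3 * 1.47
Step 3: L = 2894359.7983 * 1.47 = 4254708.9 N

4254708.9


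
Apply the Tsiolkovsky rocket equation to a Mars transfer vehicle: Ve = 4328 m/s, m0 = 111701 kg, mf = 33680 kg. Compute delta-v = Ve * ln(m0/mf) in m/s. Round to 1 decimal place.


Step 1: Mass ratio m0/mf = 111701 / 33680 = 3.316538
Step 2: ln(3.316538) = 1.198921
Step 3: delta-v = 4328 * 1.198921 = 5188.9 m/s

5188.9


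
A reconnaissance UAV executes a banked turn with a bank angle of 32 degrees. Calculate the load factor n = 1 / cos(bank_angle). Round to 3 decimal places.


Step 1: Convert 32 degrees to radians = 0.558505
Step 2: cos(32 deg) = 0.848048
Step 3: n = 1 / 0.848048 = 1.179

1.179


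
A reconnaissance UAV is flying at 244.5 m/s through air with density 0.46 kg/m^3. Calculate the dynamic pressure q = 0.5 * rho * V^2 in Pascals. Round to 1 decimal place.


Step 1: V^2 = 244.5^2 = 59780.25
Step 2: q = 0.5 * 0.46 * 59780.25
Step 3: q = 13749.5 Pa

13749.5


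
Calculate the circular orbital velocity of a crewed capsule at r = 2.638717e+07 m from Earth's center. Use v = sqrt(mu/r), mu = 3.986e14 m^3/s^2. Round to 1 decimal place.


Step 1: mu / r = 3.986e14 / 2.638717e+07 = 15105826.0511
Step 2: v = sqrt(15105826.0511) = 3886.6 m/s

3886.6


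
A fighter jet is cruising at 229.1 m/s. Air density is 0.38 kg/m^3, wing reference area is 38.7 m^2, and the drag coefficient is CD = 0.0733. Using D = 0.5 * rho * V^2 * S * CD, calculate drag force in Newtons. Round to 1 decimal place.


Step 1: Dynamic pressure q = 0.5 * 0.38 * 229.1^2 = 9972.4939 Pa
Step 2: Drag D = q * S * CD = 9972.4939 * 38.7 * 0.0733
Step 3: D = 28289.1 N

28289.1


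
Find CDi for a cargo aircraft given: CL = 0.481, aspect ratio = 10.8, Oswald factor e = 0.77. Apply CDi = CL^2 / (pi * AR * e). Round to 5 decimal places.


Step 1: CL^2 = 0.481^2 = 0.231361
Step 2: pi * AR * e = 3.14159 * 10.8 * 0.77 = 26.125485
Step 3: CDi = 0.231361 / 26.125485 = 0.00886

0.00886


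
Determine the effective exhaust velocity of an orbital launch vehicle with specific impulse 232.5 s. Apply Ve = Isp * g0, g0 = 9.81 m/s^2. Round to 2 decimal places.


Step 1: Ve = Isp * g0 = 232.5 * 9.81
Step 2: Ve = 2280.83 m/s

2280.83


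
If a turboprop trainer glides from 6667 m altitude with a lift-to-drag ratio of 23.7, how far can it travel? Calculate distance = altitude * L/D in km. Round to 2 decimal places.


Step 1: Glide distance = altitude * L/D = 6667 * 23.7 = 158007.9 m
Step 2: Convert to km: 158007.9 / 1000 = 158.01 km

158.01


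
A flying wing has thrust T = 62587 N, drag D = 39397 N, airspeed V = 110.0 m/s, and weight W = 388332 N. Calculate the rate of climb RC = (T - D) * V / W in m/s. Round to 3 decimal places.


Step 1: Excess thrust = T - D = 62587 - 39397 = 23190 N
Step 2: Excess power = 23190 * 110.0 = 2550900.0 W
Step 3: RC = 2550900.0 / 388332 = 6.569 m/s

6.569


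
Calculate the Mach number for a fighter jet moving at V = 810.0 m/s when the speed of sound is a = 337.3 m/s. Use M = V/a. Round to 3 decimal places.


Step 1: M = V / a = 810.0 / 337.3
Step 2: M = 2.401

2.401


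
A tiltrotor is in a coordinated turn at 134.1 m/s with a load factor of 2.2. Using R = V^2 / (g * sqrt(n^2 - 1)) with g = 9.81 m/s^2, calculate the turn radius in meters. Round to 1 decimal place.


Step 1: V^2 = 134.1^2 = 17982.81
Step 2: n^2 - 1 = 2.2^2 - 1 = 3.84
Step 3: sqrt(3.84) = 1.959592
Step 4: R = 17982.81 / (9.81 * 1.959592) = 935.5 m

935.5


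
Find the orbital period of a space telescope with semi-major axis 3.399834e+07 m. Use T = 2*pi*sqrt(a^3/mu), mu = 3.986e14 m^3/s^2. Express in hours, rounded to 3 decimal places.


Step 1: a^3 / mu = 3.929824e+22 / 3.986e14 = 9.859068e+07
Step 2: sqrt(9.859068e+07) = 9929.2838 s
Step 3: T = 2*pi * 9929.2838 = 62387.53 s
Step 4: T in hours = 62387.53 / 3600 = 17.330 hours

17.330


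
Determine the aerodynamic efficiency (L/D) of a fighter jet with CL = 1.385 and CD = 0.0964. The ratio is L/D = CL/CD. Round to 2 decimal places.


Step 1: L/D = CL / CD = 1.385 / 0.0964
Step 2: L/D = 14.37

14.37


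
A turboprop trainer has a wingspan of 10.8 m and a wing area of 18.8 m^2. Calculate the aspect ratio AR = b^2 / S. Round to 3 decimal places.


Step 1: b^2 = 10.8^2 = 116.64
Step 2: AR = 116.64 / 18.8 = 6.204

6.204


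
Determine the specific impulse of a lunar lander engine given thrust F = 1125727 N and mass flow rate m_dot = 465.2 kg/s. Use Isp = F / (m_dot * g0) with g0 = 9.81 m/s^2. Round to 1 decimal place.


Step 1: m_dot * g0 = 465.2 * 9.81 = 4563.61
Step 2: Isp = 1125727 / 4563.61 = 246.7 s

246.7


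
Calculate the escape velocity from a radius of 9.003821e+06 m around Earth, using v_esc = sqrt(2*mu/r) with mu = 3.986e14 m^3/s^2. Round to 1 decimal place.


Step 1: 2*mu/r = 2 * 3.986e14 / 9.003821e+06 = 88540187.5493
Step 2: v_esc = sqrt(88540187.5493) = 9409.6 m/s

9409.6


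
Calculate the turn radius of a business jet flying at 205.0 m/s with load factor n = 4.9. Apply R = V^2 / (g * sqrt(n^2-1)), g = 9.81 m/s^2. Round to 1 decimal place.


Step 1: V^2 = 205.0^2 = 42025.0
Step 2: n^2 - 1 = 4.9^2 - 1 = 23.01
Step 3: sqrt(23.01) = 4.796874
Step 4: R = 42025.0 / (9.81 * 4.796874) = 893.1 m

893.1


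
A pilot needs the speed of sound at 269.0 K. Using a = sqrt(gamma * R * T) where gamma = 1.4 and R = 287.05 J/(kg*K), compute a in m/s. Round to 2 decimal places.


Step 1: gamma * R * T = 1.4 * 287.05 * 269.0 = 108103.03
Step 2: a = sqrt(108103.03) = 328.79 m/s

328.79


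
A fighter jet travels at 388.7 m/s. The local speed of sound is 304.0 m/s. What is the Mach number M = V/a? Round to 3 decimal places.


Step 1: M = V / a = 388.7 / 304.0
Step 2: M = 1.279

1.279


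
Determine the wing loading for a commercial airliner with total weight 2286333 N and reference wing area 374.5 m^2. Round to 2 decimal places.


Step 1: Wing loading = W / S = 2286333 / 374.5
Step 2: Wing loading = 6105.03 N/m^2

6105.03


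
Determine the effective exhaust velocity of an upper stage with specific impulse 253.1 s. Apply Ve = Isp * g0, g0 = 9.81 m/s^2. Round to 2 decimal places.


Step 1: Ve = Isp * g0 = 253.1 * 9.81
Step 2: Ve = 2482.91 m/s

2482.91


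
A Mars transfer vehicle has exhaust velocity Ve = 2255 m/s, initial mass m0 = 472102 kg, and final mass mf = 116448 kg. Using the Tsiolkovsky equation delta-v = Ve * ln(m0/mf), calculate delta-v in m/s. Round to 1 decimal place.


Step 1: Mass ratio m0/mf = 472102 / 116448 = 4.054187
Step 2: ln(4.054187) = 1.39975
Step 3: delta-v = 2255 * 1.39975 = 3156.4 m/s

3156.4


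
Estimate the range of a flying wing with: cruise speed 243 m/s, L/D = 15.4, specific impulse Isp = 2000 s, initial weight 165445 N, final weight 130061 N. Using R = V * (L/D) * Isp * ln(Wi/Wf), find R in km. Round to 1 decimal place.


Step 1: Coefficient = V * (L/D) * Isp = 243 * 15.4 * 2000 = 7484400.0 m
Step 2: Wi/Wf = 165445 / 130061 = 1.272057
Step 3: ln(1.272057) = 0.240635
Step 4: R = 7484400.0 * 0.240635 = 1801010.4 m = 1801.0 km

1801.0


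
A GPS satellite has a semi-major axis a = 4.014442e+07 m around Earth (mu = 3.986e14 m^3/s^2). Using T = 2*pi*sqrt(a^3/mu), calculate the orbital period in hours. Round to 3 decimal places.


Step 1: a^3 / mu = 6.469572e+22 / 3.986e14 = 1.623074e+08
Step 2: sqrt(1.623074e+08) = 12739.9914 s
Step 3: T = 2*pi * 12739.9914 = 80047.73 s
Step 4: T in hours = 80047.73 / 3600 = 22.235 hours

22.235


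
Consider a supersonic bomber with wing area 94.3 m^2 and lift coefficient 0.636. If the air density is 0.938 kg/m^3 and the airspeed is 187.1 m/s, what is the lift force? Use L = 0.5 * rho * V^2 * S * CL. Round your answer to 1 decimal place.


Step 1: Calculate dynamic pressure q = 0.5 * 0.938 * 187.1^2 = 0.5 * 0.938 * 35006.41 = 16418.0063 Pa
Step 2: Multiply by wing area and lift coefficient: L = 16418.0063 * 94.3 * 0.636
Step 3: L = 1548217.9931 * 0.636 = 984666.6 N

984666.6


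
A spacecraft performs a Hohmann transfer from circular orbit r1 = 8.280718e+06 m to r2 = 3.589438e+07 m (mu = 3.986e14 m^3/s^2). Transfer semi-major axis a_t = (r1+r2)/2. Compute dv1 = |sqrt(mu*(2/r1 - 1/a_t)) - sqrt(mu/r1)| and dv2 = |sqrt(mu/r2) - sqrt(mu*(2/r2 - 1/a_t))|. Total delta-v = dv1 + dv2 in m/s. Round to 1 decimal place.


Step 1: Transfer semi-major axis a_t = (8.280718e+06 + 3.589438e+07) / 2 = 2.208755e+07 m
Step 2: v1 (circular at r1) = sqrt(mu/r1) = 6938.01 m/s
Step 3: v_t1 = sqrt(mu*(2/r1 - 1/a_t)) = 8844.52 m/s
Step 4: dv1 = |8844.52 - 6938.01| = 1906.51 m/s
Step 5: v2 (circular at r2) = 3332.39 m/s, v_t2 = 2040.4 m/s
Step 6: dv2 = |3332.39 - 2040.4| = 1291.99 m/s
Step 7: Total delta-v = 1906.51 + 1291.99 = 3198.5 m/s

3198.5


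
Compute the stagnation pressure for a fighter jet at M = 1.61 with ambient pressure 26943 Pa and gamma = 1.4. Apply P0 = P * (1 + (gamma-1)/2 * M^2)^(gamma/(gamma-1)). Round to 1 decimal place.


Step 1: (gamma-1)/2 * M^2 = 0.2 * 2.5921 = 0.51842
Step 2: 1 + 0.51842 = 1.51842
Step 3: Exponent gamma/(gamma-1) = 3.5
Step 4: P0 = 26943 * 1.51842^3.5 = 116229.8 Pa

116229.8


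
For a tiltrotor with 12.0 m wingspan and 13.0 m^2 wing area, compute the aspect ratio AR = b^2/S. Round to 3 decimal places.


Step 1: b^2 = 12.0^2 = 144.0
Step 2: AR = 144.0 / 13.0 = 11.077

11.077


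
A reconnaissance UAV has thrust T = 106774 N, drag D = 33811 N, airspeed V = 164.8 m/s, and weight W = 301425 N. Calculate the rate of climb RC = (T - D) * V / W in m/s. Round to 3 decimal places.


Step 1: Excess thrust = T - D = 106774 - 33811 = 72963 N
Step 2: Excess power = 72963 * 164.8 = 12024302.4 W
Step 3: RC = 12024302.4 / 301425 = 39.892 m/s

39.892


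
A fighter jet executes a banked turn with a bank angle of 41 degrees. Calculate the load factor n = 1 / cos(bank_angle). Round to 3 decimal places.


Step 1: Convert 41 degrees to radians = 0.715585
Step 2: cos(41 deg) = 0.75471
Step 3: n = 1 / 0.75471 = 1.325

1.325


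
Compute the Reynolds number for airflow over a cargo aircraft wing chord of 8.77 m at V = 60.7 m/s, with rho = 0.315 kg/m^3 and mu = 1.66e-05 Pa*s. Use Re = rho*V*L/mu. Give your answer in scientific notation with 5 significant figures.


Step 1: Numerator = rho * V * L = 0.315 * 60.7 * 8.77 = 167.686785
Step 2: Re = 167.686785 / 1.66e-05
Step 3: Re = 1.0102e+07

1.0102e+07


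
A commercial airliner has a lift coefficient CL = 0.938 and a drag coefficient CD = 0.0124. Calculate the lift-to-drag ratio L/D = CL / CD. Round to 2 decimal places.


Step 1: L/D = CL / CD = 0.938 / 0.0124
Step 2: L/D = 75.65

75.65


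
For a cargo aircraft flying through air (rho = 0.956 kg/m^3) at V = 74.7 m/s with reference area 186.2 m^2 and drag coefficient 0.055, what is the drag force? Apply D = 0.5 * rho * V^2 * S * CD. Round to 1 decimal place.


Step 1: Dynamic pressure q = 0.5 * 0.956 * 74.7^2 = 2667.283 Pa
Step 2: Drag D = q * S * CD = 2667.283 * 186.2 * 0.055
Step 3: D = 27315.6 N

27315.6


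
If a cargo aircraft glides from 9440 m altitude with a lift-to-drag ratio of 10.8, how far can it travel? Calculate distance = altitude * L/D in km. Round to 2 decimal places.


Step 1: Glide distance = altitude * L/D = 9440 * 10.8 = 101952.0 m
Step 2: Convert to km: 101952.0 / 1000 = 101.95 km

101.95


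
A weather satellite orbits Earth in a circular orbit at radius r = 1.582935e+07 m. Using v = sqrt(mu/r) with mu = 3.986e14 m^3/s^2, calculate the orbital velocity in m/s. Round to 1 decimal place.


Step 1: mu / r = 3.986e14 / 1.582935e+07 = 25181071.8697
Step 2: v = sqrt(25181071.8697) = 5018.1 m/s

5018.1


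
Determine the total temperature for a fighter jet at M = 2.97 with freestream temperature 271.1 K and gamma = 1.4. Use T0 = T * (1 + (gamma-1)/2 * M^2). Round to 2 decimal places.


Step 1: (gamma-1)/2 = 0.2
Step 2: M^2 = 8.8209
Step 3: 1 + 0.2 * 8.8209 = 2.76418
Step 4: T0 = 271.1 * 2.76418 = 749.37 K

749.37


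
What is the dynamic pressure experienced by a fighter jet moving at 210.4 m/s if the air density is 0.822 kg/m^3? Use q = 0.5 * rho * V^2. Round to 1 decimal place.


Step 1: V^2 = 210.4^2 = 44268.16
Step 2: q = 0.5 * 0.822 * 44268.16
Step 3: q = 18194.2 Pa

18194.2


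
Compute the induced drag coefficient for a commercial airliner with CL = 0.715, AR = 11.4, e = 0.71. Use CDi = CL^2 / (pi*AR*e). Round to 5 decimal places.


Step 1: CL^2 = 0.715^2 = 0.511225
Step 2: pi * AR * e = 3.14159 * 11.4 * 0.71 = 25.428051
Step 3: CDi = 0.511225 / 25.428051 = 0.02010

0.02010


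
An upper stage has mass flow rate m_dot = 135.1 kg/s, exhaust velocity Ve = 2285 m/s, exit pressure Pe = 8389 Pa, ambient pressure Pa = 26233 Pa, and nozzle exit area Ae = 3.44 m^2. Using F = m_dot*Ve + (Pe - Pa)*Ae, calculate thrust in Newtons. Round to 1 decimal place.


Step 1: Momentum thrust = m_dot * Ve = 135.1 * 2285 = 308703.5 N
Step 2: Pressure thrust = (Pe - Pa) * Ae = (8389 - 26233) * 3.44 = -61383.36 N
Step 3: Total thrust F = 308703.5 + -61383.36 = 247320.1 N

247320.1


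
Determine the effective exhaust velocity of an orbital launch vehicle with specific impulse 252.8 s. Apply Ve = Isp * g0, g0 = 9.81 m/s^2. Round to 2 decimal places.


Step 1: Ve = Isp * g0 = 252.8 * 9.81
Step 2: Ve = 2479.97 m/s

2479.97


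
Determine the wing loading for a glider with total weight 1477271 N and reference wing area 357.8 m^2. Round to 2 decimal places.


Step 1: Wing loading = W / S = 1477271 / 357.8
Step 2: Wing loading = 4128.76 N/m^2

4128.76


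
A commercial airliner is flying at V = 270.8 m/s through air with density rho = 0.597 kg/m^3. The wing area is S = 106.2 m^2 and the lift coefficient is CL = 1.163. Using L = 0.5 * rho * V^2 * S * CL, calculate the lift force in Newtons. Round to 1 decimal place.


Step 1: Calculate dynamic pressure q = 0.5 * 0.597 * 270.8^2 = 0.5 * 0.597 * 73332.64 = 21889.793 Pa
Step 2: Multiply by wing area and lift coefficient: L = 21889.793 * 106.2 * 1.163
Step 3: L = 2324696.0208 * 1.163 = 2703621.5 N

2703621.5


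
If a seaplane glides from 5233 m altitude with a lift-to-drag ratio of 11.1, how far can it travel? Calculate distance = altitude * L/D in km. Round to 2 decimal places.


Step 1: Glide distance = altitude * L/D = 5233 * 11.1 = 58086.3 m
Step 2: Convert to km: 58086.3 / 1000 = 58.09 km

58.09


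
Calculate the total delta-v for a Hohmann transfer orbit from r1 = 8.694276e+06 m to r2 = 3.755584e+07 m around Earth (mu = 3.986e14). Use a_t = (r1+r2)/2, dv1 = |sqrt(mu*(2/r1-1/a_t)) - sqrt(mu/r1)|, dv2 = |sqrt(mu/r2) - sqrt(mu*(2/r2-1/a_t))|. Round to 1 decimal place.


Step 1: Transfer semi-major axis a_t = (8.694276e+06 + 3.755584e+07) / 2 = 2.312506e+07 m
Step 2: v1 (circular at r1) = sqrt(mu/r1) = 6770.99 m/s
Step 3: v_t1 = sqrt(mu*(2/r1 - 1/a_t)) = 8628.78 m/s
Step 4: dv1 = |8628.78 - 6770.99| = 1857.79 m/s
Step 5: v2 (circular at r2) = 3257.84 m/s, v_t2 = 1997.58 m/s
Step 6: dv2 = |3257.84 - 1997.58| = 1260.26 m/s
Step 7: Total delta-v = 1857.79 + 1260.26 = 3118.0 m/s

3118.0


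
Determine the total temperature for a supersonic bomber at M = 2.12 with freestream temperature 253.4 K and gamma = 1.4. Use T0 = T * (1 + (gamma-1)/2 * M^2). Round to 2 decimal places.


Step 1: (gamma-1)/2 = 0.2
Step 2: M^2 = 4.4944
Step 3: 1 + 0.2 * 4.4944 = 1.89888
Step 4: T0 = 253.4 * 1.89888 = 481.18 K

481.18


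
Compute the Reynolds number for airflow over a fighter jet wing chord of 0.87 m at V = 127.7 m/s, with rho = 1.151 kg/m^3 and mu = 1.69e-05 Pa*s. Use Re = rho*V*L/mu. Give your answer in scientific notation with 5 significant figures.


Step 1: Numerator = rho * V * L = 1.151 * 127.7 * 0.87 = 127.874949
Step 2: Re = 127.874949 / 1.69e-05
Step 3: Re = 7.5666e+06

7.5666e+06


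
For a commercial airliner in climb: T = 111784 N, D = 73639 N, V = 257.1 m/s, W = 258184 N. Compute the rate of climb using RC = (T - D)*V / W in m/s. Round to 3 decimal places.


Step 1: Excess thrust = T - D = 111784 - 73639 = 38145 N
Step 2: Excess power = 38145 * 257.1 = 9807079.5 W
Step 3: RC = 9807079.5 / 258184 = 37.985 m/s

37.985


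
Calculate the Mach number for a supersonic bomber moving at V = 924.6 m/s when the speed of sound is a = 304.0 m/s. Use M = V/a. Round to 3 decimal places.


Step 1: M = V / a = 924.6 / 304.0
Step 2: M = 3.041

3.041


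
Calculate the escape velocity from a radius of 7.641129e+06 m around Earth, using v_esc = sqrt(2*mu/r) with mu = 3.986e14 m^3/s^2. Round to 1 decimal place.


Step 1: 2*mu/r = 2 * 3.986e14 / 7.641129e+06 = 104330132.3666
Step 2: v_esc = sqrt(104330132.3666) = 10214.2 m/s

10214.2


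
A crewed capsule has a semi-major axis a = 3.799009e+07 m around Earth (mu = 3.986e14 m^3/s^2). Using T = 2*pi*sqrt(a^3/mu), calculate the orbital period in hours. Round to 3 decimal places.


Step 1: a^3 / mu = 5.482908e+22 / 3.986e14 = 1.375541e+08
Step 2: sqrt(1.375541e+08) = 11728.3478 s
Step 3: T = 2*pi * 11728.3478 = 73691.38 s
Step 4: T in hours = 73691.38 / 3600 = 20.470 hours

20.470


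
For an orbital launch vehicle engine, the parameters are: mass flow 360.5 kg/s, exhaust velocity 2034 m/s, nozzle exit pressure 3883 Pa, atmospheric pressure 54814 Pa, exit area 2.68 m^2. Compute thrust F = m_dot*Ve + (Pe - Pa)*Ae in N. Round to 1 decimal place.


Step 1: Momentum thrust = m_dot * Ve = 360.5 * 2034 = 733257.0 N
Step 2: Pressure thrust = (Pe - Pa) * Ae = (3883 - 54814) * 2.68 = -136495.08 N
Step 3: Total thrust F = 733257.0 + -136495.08 = 596761.9 N

596761.9


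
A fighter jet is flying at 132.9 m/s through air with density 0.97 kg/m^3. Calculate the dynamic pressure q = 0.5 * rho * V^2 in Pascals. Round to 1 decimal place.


Step 1: V^2 = 132.9^2 = 17662.41
Step 2: q = 0.5 * 0.97 * 17662.41
Step 3: q = 8566.3 Pa

8566.3


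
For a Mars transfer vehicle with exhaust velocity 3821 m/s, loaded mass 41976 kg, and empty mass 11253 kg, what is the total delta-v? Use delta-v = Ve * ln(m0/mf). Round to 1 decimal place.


Step 1: Mass ratio m0/mf = 41976 / 11253 = 3.730205
Step 2: ln(3.730205) = 1.316463
Step 3: delta-v = 3821 * 1.316463 = 5030.2 m/s

5030.2


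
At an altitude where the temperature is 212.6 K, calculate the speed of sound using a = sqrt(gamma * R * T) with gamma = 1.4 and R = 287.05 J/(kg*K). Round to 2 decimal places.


Step 1: gamma * R * T = 1.4 * 287.05 * 212.6 = 85437.562
Step 2: a = sqrt(85437.562) = 292.30 m/s

292.30


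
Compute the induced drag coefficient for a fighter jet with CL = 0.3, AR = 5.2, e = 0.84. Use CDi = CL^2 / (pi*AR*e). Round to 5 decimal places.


Step 1: CL^2 = 0.3^2 = 0.09
Step 2: pi * AR * e = 3.14159 * 5.2 * 0.84 = 13.722477
Step 3: CDi = 0.09 / 13.722477 = 0.00656

0.00656


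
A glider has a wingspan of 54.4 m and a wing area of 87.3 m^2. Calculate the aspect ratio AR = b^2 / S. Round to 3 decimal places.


Step 1: b^2 = 54.4^2 = 2959.36
Step 2: AR = 2959.36 / 87.3 = 33.899

33.899


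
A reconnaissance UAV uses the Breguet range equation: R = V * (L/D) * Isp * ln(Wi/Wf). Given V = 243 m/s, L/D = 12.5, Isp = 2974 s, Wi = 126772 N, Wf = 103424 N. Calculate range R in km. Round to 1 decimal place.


Step 1: Coefficient = V * (L/D) * Isp = 243 * 12.5 * 2974 = 9033525.0 m
Step 2: Wi/Wf = 126772 / 103424 = 1.22575
Step 3: ln(1.22575) = 0.203553
Step 4: R = 9033525.0 * 0.203553 = 1838802.5 m = 1838.8 km

1838.8


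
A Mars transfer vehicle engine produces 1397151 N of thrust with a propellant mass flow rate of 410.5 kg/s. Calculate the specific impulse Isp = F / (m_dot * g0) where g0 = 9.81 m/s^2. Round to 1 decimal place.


Step 1: m_dot * g0 = 410.5 * 9.81 = 4027.01
Step 2: Isp = 1397151 / 4027.01 = 346.9 s

346.9


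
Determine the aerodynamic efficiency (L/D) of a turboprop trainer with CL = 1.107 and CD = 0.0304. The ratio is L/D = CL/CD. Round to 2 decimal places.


Step 1: L/D = CL / CD = 1.107 / 0.0304
Step 2: L/D = 36.41

36.41


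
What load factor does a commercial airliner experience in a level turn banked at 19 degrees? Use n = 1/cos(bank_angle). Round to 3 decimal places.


Step 1: Convert 19 degrees to radians = 0.331613
Step 2: cos(19 deg) = 0.945519
Step 3: n = 1 / 0.945519 = 1.058

1.058


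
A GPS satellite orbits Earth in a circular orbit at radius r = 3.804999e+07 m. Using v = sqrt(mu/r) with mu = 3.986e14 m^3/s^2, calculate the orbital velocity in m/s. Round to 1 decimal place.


Step 1: mu / r = 3.986e14 / 3.804999e+07 = 10475692.6349
Step 2: v = sqrt(10475692.6349) = 3236.6 m/s

3236.6


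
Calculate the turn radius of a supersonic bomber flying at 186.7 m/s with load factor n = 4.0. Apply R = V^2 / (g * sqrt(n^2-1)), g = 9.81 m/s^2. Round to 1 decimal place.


Step 1: V^2 = 186.7^2 = 34856.89
Step 2: n^2 - 1 = 4.0^2 - 1 = 15.0
Step 3: sqrt(15.0) = 3.872983
Step 4: R = 34856.89 / (9.81 * 3.872983) = 917.4 m

917.4


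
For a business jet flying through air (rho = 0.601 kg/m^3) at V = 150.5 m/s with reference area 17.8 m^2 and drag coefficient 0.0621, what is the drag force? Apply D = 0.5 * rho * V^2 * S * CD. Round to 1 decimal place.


Step 1: Dynamic pressure q = 0.5 * 0.601 * 150.5^2 = 6806.4001 Pa
Step 2: Drag D = q * S * CD = 6806.4001 * 17.8 * 0.0621
Step 3: D = 7523.7 N

7523.7


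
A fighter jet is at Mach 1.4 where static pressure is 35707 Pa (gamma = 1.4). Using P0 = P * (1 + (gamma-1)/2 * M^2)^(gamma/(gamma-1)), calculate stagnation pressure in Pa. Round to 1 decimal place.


Step 1: (gamma-1)/2 * M^2 = 0.2 * 1.96 = 0.392
Step 2: 1 + 0.392 = 1.392
Step 3: Exponent gamma/(gamma-1) = 3.5
Step 4: P0 = 35707 * 1.392^3.5 = 113629.4 Pa

113629.4


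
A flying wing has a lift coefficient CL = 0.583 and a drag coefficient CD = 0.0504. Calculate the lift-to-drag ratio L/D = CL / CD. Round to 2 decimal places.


Step 1: L/D = CL / CD = 0.583 / 0.0504
Step 2: L/D = 11.57

11.57


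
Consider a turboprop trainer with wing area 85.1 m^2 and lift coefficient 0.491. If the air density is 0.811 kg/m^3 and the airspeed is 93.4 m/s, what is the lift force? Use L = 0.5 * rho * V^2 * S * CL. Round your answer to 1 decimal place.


Step 1: Calculate dynamic pressure q = 0.5 * 0.811 * 93.4^2 = 0.5 * 0.811 * 8723.56 = 3537.4036 Pa
Step 2: Multiply by wing area and lift coefficient: L = 3537.4036 * 85.1 * 0.491
Step 3: L = 301033.0447 * 0.491 = 147807.2 N

147807.2


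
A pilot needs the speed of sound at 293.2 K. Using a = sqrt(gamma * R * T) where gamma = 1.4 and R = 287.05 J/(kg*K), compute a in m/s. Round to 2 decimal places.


Step 1: gamma * R * T = 1.4 * 287.05 * 293.2 = 117828.284
Step 2: a = sqrt(117828.284) = 343.26 m/s

343.26


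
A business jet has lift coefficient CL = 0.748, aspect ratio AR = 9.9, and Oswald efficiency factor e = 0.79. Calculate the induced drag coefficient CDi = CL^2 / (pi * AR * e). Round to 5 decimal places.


Step 1: CL^2 = 0.748^2 = 0.559504
Step 2: pi * AR * e = 3.14159 * 9.9 * 0.79 = 24.570396
Step 3: CDi = 0.559504 / 24.570396 = 0.02277

0.02277


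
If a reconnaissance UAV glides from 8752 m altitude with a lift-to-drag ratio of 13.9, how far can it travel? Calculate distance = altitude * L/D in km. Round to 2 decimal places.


Step 1: Glide distance = altitude * L/D = 8752 * 13.9 = 121652.8 m
Step 2: Convert to km: 121652.8 / 1000 = 121.65 km

121.65


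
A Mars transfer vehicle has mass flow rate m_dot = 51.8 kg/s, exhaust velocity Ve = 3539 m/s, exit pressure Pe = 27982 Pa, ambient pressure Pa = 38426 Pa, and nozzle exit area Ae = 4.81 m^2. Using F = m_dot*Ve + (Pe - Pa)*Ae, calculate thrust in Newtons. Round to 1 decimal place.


Step 1: Momentum thrust = m_dot * Ve = 51.8 * 3539 = 183320.2 N
Step 2: Pressure thrust = (Pe - Pa) * Ae = (27982 - 38426) * 4.81 = -50235.64 N
Step 3: Total thrust F = 183320.2 + -50235.64 = 133084.6 N

133084.6


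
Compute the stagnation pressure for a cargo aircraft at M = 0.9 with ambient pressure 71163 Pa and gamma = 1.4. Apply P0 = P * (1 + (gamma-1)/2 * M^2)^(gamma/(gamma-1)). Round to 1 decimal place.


Step 1: (gamma-1)/2 * M^2 = 0.2 * 0.81 = 0.162
Step 2: 1 + 0.162 = 1.162
Step 3: Exponent gamma/(gamma-1) = 3.5
Step 4: P0 = 71163 * 1.162^3.5 = 120358.2 Pa

120358.2


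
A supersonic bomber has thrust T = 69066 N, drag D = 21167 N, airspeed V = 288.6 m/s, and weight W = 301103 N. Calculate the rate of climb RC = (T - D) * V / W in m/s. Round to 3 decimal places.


Step 1: Excess thrust = T - D = 69066 - 21167 = 47899 N
Step 2: Excess power = 47899 * 288.6 = 13823651.4 W
Step 3: RC = 13823651.4 / 301103 = 45.910 m/s

45.910


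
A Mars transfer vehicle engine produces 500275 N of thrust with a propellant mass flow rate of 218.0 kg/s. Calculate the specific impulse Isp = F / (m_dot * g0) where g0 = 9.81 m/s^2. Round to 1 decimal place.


Step 1: m_dot * g0 = 218.0 * 9.81 = 2138.58
Step 2: Isp = 500275 / 2138.58 = 233.9 s

233.9


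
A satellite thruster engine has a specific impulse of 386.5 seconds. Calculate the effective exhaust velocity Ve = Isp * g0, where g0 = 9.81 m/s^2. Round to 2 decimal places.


Step 1: Ve = Isp * g0 = 386.5 * 9.81
Step 2: Ve = 3791.57 m/s

3791.57


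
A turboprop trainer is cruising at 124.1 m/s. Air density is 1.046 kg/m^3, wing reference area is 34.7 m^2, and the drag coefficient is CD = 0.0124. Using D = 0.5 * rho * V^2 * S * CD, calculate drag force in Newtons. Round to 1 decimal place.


Step 1: Dynamic pressure q = 0.5 * 1.046 * 124.1^2 = 8054.6236 Pa
Step 2: Drag D = q * S * CD = 8054.6236 * 34.7 * 0.0124
Step 3: D = 3465.7 N

3465.7


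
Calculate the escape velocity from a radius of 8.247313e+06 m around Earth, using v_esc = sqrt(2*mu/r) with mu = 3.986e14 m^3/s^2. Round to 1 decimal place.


Step 1: 2*mu/r = 2 * 3.986e14 / 8.247313e+06 = 96661785.4809
Step 2: v_esc = sqrt(96661785.4809) = 9831.7 m/s

9831.7


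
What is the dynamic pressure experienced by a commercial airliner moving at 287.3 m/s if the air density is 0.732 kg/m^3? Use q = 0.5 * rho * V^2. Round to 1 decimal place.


Step 1: V^2 = 287.3^2 = 82541.29
Step 2: q = 0.5 * 0.732 * 82541.29
Step 3: q = 30210.1 Pa

30210.1


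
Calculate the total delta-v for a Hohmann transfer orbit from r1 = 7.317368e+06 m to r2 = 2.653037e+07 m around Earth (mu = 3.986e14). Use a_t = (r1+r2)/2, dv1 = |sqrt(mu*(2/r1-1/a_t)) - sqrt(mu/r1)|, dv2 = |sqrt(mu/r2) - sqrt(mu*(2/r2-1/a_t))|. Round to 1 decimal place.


Step 1: Transfer semi-major axis a_t = (7.317368e+06 + 2.653037e+07) / 2 = 1.692387e+07 m
Step 2: v1 (circular at r1) = sqrt(mu/r1) = 7380.59 m/s
Step 3: v_t1 = sqrt(mu*(2/r1 - 1/a_t)) = 9240.87 m/s
Step 4: dv1 = |9240.87 - 7380.59| = 1860.28 m/s
Step 5: v2 (circular at r2) = 3876.12 m/s, v_t2 = 2548.73 m/s
Step 6: dv2 = |3876.12 - 2548.73| = 1327.38 m/s
Step 7: Total delta-v = 1860.28 + 1327.38 = 3187.7 m/s

3187.7


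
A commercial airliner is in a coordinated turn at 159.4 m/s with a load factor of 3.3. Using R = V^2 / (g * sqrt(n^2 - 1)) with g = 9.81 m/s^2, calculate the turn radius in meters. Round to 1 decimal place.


Step 1: V^2 = 159.4^2 = 25408.36
Step 2: n^2 - 1 = 3.3^2 - 1 = 9.89
Step 3: sqrt(9.89) = 3.144837
Step 4: R = 25408.36 / (9.81 * 3.144837) = 823.6 m

823.6


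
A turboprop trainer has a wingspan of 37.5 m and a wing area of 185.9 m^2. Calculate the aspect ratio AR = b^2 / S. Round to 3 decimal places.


Step 1: b^2 = 37.5^2 = 1406.25
Step 2: AR = 1406.25 / 185.9 = 7.565

7.565
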